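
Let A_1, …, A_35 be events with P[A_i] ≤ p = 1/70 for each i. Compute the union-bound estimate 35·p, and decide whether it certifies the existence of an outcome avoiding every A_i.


Union bound: P[∪_{i=1}^{35} A_i] ≤ Σ_i P[A_i] ≤ 35·p = 35·(1/70) = 1/2.
Numerically: 1/2 ≈ 0.5000000.
Is 1/2 < 1? YES.
Since P[∪ A_i] ≤ 1/2 < 1, the complement has P[∩ A_i^c] ≥ 1 − 1/2 = 1/2 > 0, so some outcome avoids every A_i.

35·p = 1/2 ≈ 0.5000000; existence CERTIFIED by the union bound.


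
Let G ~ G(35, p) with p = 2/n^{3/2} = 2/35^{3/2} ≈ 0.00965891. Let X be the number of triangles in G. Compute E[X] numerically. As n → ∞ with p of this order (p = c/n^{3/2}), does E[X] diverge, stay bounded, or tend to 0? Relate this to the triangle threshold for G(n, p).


Number of potential triangles: C(35, 3) = 6545.
Each occurs with probability p³ ≈ (0.00965891)³ ≈ 9.01122404e-07.
By linearity: E[X] = C(35, 3)·p³ ≈ 6545 · 9.01122404e-07 ≈ 0.005898.
Since α = 3/2 > 1, p = c/n^{3/2} = o(1/n) is below the triangle threshold p ~ 1/n. Asymptotically E[X] ~ (c³/6)·n^{3(1−α)} = (2³/6)·n^{-1.5} → 0, so by Markov's inequality G has no triangles w.h.p.

E[X] ≈ 0.005898; in regime p = Θ(1/n^{3/2}) E[X] tends to 0 (below the triangle threshold p ~ 1/n).


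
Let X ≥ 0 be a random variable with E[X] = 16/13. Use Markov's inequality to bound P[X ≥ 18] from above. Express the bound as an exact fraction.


μ = E[X] = 16/13, a = 18.
Markov: P[X ≥ 18] ≤ μ/a = (16/13)/18 = 8/117.
Numerically: ≈ 0.068.
(Since a = 18 > μ = 1.231, the bound 8/117 is < 1 and informative.)

P[X ≥ 18] ≤ 8/117 ≈ 0.068.


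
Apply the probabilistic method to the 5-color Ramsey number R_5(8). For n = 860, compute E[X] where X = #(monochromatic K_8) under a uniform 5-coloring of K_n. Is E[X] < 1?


E[X] = C(860, 8) · 5^{1 − 28} = 7182671140665308145 · 5^{−27} = 7182671140665308145/7450580596923828125.
As a reduced fraction: E[X] = 1436534228133061629/1490116119384765625 ≈ 0.964042.
Is E[X] < 1? YES.
Since E[X] < 1, there exists a 5-coloring of K_{860} with no monochromatic K_8; hence R_5(8) > 860.

E[X] = 1436534228133061629/1490116119384765625 ≈ 0.964042; E[X] < 1, so R_5(8) > 860.


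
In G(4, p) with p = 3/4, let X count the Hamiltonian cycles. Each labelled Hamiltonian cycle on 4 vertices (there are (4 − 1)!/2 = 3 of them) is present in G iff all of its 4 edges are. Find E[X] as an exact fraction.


K_4 has (4 − 1)!/2 = 3 labelled Hamiltonian cycles.
For each such Hamiltonian cycle H, let X_H = 1 if all 4 edges of H are present in G. Then P[X_H = 1] = p^{4} = (3/4)^{4} = 81/256.
Summing the indicators: E[X] = Σ_H E[X_H] = 3 · p^{4} = 3 · 81/256 = 243/256.
Numerically: E[X] ≈ 0.94922.

E[X] = 3 · (3/4)^{4} = 243/256 ≈ 0.94922.


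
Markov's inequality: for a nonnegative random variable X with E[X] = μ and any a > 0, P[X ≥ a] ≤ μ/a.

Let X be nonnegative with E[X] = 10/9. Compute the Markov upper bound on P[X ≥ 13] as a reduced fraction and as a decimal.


μ = E[X] = 10/9, a = 13.
Markov: P[X ≥ 13] ≤ μ/a = (10/9)/13 = 10/117.
Numerically: ≈ 0.08547.
(Since a = 13 > μ = 1.11111, the bound 10/117 is < 1 and informative.)

P[X ≥ 13] ≤ 10/117 ≈ 0.08547.


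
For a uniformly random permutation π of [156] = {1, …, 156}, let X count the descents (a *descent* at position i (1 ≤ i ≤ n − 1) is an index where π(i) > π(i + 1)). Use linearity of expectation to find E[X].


Write X = Σ X_I over i = 1, …, 155, with X_I the indicator of one descent.
There are 155 indicators.
For each fixed i, the pair (π(i), π(i+1)) is a uniformly random ordered pair of distinct values from {1, …, 156}; by symmetry P[π(i) > π(i+1)] = 1/2.
By linearity: E[X] = 155 · (1/2) = (156 − 1) · (1/2) = 155/2 ≈ 77.5000.

E[X] = 155/2 = 77.5000.


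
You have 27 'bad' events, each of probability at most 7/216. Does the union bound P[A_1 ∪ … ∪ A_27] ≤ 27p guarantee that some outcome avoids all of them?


Union bound: P[∪_{i=1}^{27} A_i] ≤ Σ_i P[A_i] ≤ 27·p = 27·(7/216) = 7/8.
Numerically: 7/8 ≈ 0.8750000.
Is 7/8 < 1? YES.
Since P[∪ A_i] ≤ 7/8 < 1, the complement has P[∩ A_i^c] ≥ 1 − 7/8 = 1/8 > 0, so some outcome avoids every A_i.

27·p = 7/8 ≈ 0.8750000; existence CERTIFIED by the union bound.


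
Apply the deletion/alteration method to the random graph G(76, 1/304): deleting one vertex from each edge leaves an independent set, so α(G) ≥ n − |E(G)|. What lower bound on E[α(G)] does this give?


E[|E(G)|] = C(76, 2)·p = 2850 · (1/304) = 75/8.
E[α(G)] ≥ n − E[|E(G)|] = 76 − 75/8 = 533/8.
Numerically: ≈ 66.6250.
(This is only a lower bound; the true E[α(G)] may be larger.)

E[α(G)] ≥ 533/8 ≈ 66.6250.


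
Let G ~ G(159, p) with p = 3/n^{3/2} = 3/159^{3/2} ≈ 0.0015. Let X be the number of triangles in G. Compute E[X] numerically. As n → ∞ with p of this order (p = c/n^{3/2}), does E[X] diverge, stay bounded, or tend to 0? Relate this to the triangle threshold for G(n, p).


Number of potential triangles: C(159, 3) = 657359.
Each occurs with probability p³ ≈ (0.0015)³ ≈ 3.35025e-09.
By linearity: E[X] = C(159, 3)·p³ ≈ 657359 · 3.35025e-09 ≈ 0.002.
Since α = 3/2 > 1, p = c/n^{3/2} = o(1/n) is below the triangle threshold p ~ 1/n. Asymptotically E[X] ~ (c³/6)·n^{3(1−α)} = (3³/6)·n^{-1.5} → 0, so by Markov's inequality G has no triangles w.h.p.

E[X] ≈ 0.002; in regime p = Θ(1/n^{3/2}) E[X] tends to 0 (below the triangle threshold p ~ 1/n).


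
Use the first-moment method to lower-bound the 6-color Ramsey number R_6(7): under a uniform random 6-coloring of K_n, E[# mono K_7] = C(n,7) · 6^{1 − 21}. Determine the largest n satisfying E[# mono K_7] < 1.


We need C(n, 7) · 6^{1 − 21} < 1, i.e. C(n, 7) < 6^{21 − 1} = 3656158440062976.
Check values of n near the boundary:
  n = 562: C(562, 7) = 3384017972944752; 3384017972944752 < 3656158440062976? YES
  n = 563: C(563, 7) = 3426622515769596; 3426622515769596 < 3656158440062976? YES
  n = 564: C(564, 7) = 3469685994423792; 3469685994423792 < 3656158440062976? YES
  n = 565: C(565, 7) = 3513212521235560; 3513212521235560 < 3656158440062976? YES
  n = 566: C(566, 7) = 3557206237959440; 3557206237959440 < 3656158440062976? YES
  n = 567: C(567, 7) = 3601671315933933; 3601671315933933 < 3656158440062976? YES
  n = 568: C(568, 7) = 3646611956239704; 3646611956239704 < 3656158440062976? YES
  n = 569: C(569, 7) = 3692032389858348; 3692032389858348 < 3656158440062976? NO
The largest n with C(n, 7) < 3656158440062976 is n = 568 (where E[X] = 16882462760369/16926659444736 ≈ 0.997). Hence R_6(7) > 568, i.e. R_6(7) ≥ 569.

Largest n = 568; hence R_6(7) > 568.


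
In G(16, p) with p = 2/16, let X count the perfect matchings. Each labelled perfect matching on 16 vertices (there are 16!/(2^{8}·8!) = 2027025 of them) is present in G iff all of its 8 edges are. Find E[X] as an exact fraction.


K_16 has 16!/(2^{8}·8!) = 2027025 labelled perfect matchings.
For each such perfect matching H, let X_H = 1 if all 8 edges of H are present in G. Then P[X_H = 1] = p^{8} = (1/8)^{8} = 1/16777216.
By linearity: E[X] = Σ_H E[X_H] = 2027025 · p^{8} = 2027025 · 1/16777216 = 2027025/16777216.
Numerically: E[X] ≈ 0.121.

E[X] = 2027025 · (1/8)^{8} = 2027025/16777216 ≈ 0.121.


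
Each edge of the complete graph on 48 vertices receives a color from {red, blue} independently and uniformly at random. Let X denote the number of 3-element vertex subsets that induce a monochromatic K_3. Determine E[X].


Let X = Σ_S X_S over the C(48, 3) = 17296 subsets S of size 3, where X_S = 1 if the K_3 on S is monochromatic.
For a fixed S, the K_3 on S has C(3, 2) = 3 edges. P[all 3 edges red] = (1/2)^3, and likewise for blue, so P[monochromatic] = 2·(1/2)^3 = 2^{1 − 3} = 1/4.
Summing: E[X] = C(48, 3) · 2^{1 − 3} = 17296 · 1/4 = 4324.
Numerically: E[X] ≈ 4324.000000.

E[X] = C(48,3)·2^(1−C(3,2)) = 4324 ≈ 4324.000000.


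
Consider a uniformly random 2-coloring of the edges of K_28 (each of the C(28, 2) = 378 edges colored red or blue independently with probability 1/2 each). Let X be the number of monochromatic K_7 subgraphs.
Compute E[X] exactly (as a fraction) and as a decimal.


Let X = Σ_S X_S over the C(28, 7) = 1184040 subsets S of size 7, where X_S = 1 if the K_7 on S is monochromatic.
For a fixed S, the K_7 on S has C(7, 2) = 21 edges. P[all 21 edges red] = (1/2)^21, and likewise for blue, so P[monochromatic] = 2·(1/2)^21 = 2^{1 − 21} = 1/1048576.
By linearity: E[X] = C(28, 7) · 2^{1 − 21} = 1184040 · 1/1048576 = 148005/131072.
Numerically: E[X] ≈ 1.129189.

E[X] = C(28,7)·2^(1−C(7,2)) = 148005/131072 ≈ 1.129189.


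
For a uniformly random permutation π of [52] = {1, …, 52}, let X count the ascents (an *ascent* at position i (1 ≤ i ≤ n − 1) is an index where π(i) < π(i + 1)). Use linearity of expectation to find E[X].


Write X = Σ X_I over i = 1, …, 51, with X_I the indicator of one ascent.
There are 51 indicators.
For each fixed i, the pair (π(i), π(i+1)) is a uniformly random ordered pair of distinct values from {1, …, 52}; by symmetry P[π(i) < π(i+1)] = 1/2.
By linearity: E[X] = 51 · (1/2) = (52 − 1) · (1/2) = 51/2 ≈ 25.500.

E[X] = 51/2 = 25.500.


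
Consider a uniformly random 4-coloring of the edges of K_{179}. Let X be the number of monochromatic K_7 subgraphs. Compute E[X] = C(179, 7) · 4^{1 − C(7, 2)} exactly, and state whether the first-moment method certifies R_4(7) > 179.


E[X] = C(179, 7) · 4^{1 − 21} = 1037437234460 · 4^{−20} = 1037437234460/1099511627776.
As a reduced fraction: E[X] = 259359308615/274877906944 ≈ 0.944.
Is E[X] < 1? YES.
Since E[X] < 1, there exists a 4-coloring of K_{179} with no monochromatic K_7; hence R_4(7) > 179.

E[X] = 259359308615/274877906944 ≈ 0.944; E[X] < 1, so R_4(7) > 179.


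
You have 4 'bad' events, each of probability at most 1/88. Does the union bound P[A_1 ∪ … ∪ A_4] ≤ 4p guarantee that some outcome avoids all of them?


Union bound: P[∪_{i=1}^{4} A_i] ≤ Σ_i P[A_i] ≤ 4·p = 4·(1/88) = 1/22.
Numerically: 1/22 ≈ 0.045455.
Is 1/22 < 1? YES.
Since P[∪ A_i] ≤ 1/22 < 1, the complement has P[∩ A_i^c] ≥ 1 − 1/22 = 21/22 > 0, so some outcome avoids every A_i.

4·p = 1/22 ≈ 0.045455; existence CERTIFIED by the union bound.


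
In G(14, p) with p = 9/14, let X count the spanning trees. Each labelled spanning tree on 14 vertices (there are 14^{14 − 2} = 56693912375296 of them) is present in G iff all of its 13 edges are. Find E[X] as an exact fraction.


K_14 has 14^{14 − 2} = 56693912375296 labelled spanning trees.
For each such spanning tree H, let X_H = 1 if all 13 edges of H are present in G. Then P[X_H = 1] = p^{13} = (9/14)^{13} = 2541865828329/793714773254144.
By linearity of expectation: E[X] = Σ_H E[X_H] = 56693912375296 · p^{13} = 56693912375296 · 2541865828329/793714773254144 = 2541865828329/14.
Numerically: E[X] ≈ 1.816e+11.

E[X] = 56693912375296 · (9/14)^{13} = 2541865828329/14 ≈ 1.816e+11.


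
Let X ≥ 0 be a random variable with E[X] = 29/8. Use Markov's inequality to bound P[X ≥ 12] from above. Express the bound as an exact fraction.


μ = E[X] = 29/8, a = 12.
Markov: P[X ≥ 12] ≤ μ/a = (29/8)/12 = 29/96.
Numerically: ≈ 0.302.
(Since a = 12 > μ = 3.625, the bound 29/96 is < 1 and informative.)

P[X ≥ 12] ≤ 29/96 ≈ 0.302.


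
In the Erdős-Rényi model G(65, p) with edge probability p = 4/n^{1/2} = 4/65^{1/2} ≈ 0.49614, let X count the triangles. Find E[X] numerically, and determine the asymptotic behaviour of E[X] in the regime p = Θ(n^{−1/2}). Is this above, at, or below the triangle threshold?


Number of potential triangles: C(65, 3) = 43680.
Each occurs with probability p³ ≈ (0.49614)³ ≈ 1.2212651e-01.
By linearity: E[X] = C(65, 3)·p³ ≈ 43680 · 1.2212651e-01 ≈ 5334.48587.
Since α = 1/2 < 1, p = c/n^{1/2} ≫ 1/n is above the triangle threshold p ~ 1/n. Asymptotically E[X] ~ (c³/6)·n^{3(1−α)} = (4³/6)·n^{1.5} → ∞; triangles are abundant w.h.p.

E[X] ≈ 5334.48587; in regime p = Θ(1/n^{1/2}) E[X] diverges (above the triangle threshold p ~ 1/n).


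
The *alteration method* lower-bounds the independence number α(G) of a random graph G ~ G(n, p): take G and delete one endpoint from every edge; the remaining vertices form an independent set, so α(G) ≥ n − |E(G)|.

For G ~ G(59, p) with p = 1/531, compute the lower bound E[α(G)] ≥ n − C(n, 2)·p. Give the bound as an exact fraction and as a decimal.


E[|E(G)|] = C(59, 2)·p = 1711 · (1/531) = 29/9.
E[α(G)] ≥ n − E[|E(G)|] = 59 − 29/9 = 502/9.
Numerically: ≈ 55.777778.
(This is only a lower bound; the true E[α(G)] may be larger.)

E[α(G)] ≥ 502/9 ≈ 55.777778.


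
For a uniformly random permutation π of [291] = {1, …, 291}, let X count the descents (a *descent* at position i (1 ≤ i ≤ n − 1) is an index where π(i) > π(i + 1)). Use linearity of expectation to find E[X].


Write X = Σ X_I over i = 1, …, 290, with X_I the indicator of one descent.
There are 290 indicators.
For each fixed i, the pair (π(i), π(i+1)) is a uniformly random ordered pair of distinct values from {1, …, 291}; by symmetry P[π(i) > π(i+1)] = 1/2.
By linearity: E[X] = 290 · (1/2) = (291 − 1) · (1/2) = 145 ≈ 145.0000.

E[X] = 145 = 145.0000.


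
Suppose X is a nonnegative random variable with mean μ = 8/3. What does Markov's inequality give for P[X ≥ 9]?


μ = E[X] = 8/3, a = 9.
Markov: P[X ≥ 9] ≤ μ/a = (8/3)/9 = 8/27.
Numerically: ≈ 0.296.
(Since a = 9 > μ = 2.667, the bound 8/27 is < 1 and informative.)

P[X ≥ 9] ≤ 8/27 ≈ 0.296.


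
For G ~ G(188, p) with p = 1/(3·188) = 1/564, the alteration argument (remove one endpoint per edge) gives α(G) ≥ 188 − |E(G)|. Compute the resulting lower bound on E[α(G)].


E[|E(G)|] = C(188, 2)·p = 17578 · (1/564) = 187/6.
E[α(G)] ≥ n − E[|E(G)|] = 188 − 187/6 = 941/6.
Numerically: ≈ 156.833333.
(This is only a lower bound; the true E[α(G)] may be larger.)

E[α(G)] ≥ 941/6 ≈ 156.833333.


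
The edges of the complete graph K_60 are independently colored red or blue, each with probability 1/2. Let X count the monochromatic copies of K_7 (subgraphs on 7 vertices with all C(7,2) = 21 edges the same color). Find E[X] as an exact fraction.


Let X = Σ_S X_S over the C(60, 7) = 386206920 subsets S of size 7, where X_S = 1 if the K_7 on S is monochromatic.
For a fixed S, the K_7 on S has C(7, 2) = 21 edges. P[all 21 edges red] = (1/2)^21, and likewise for blue, so P[monochromatic] = 2·(1/2)^21 = 2^{1 − 21} = 1/1048576.
Summing: E[X] = C(60, 7) · 2^{1 − 21} = 386206920 · 1/1048576 = 48275865/131072.
Numerically: E[X] ≈ 368.315620.

E[X] = C(60,7)·2^(1−C(7,2)) = 48275865/131072 ≈ 368.315620.


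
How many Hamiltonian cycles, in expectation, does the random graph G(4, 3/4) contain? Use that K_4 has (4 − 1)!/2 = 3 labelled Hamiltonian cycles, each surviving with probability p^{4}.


K_4 has (4 − 1)!/2 = 3 labelled Hamiltonian cycles.
For each such Hamiltonian cycle H, let X_H = 1 if all 4 edges of H are present in G. Then P[X_H = 1] = p^{4} = (3/4)^{4} = 81/256.
By linearity: E[X] = Σ_H E[X_H] = 3 · p^{4} = 3 · 81/256 = 243/256.
Numerically: E[X] ≈ 0.949.

E[X] = 3 · (3/4)^{4} = 243/256 ≈ 0.949.


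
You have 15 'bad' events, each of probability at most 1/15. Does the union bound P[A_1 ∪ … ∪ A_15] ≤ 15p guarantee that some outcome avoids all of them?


Union bound: P[∪_{i=1}^{15} A_i] ≤ Σ_i P[A_i] ≤ 15·p = 15·(1/15) = 1.
Numerically: 1 ≈ 1.0000.
Is 1 < 1? NO.
Since the bound 1 is ≥ 1, the union bound is uninformative here; it does NOT by itself certify existence.

15·p = 1 ≈ 1.0000; existence NOT certified by the union bound.


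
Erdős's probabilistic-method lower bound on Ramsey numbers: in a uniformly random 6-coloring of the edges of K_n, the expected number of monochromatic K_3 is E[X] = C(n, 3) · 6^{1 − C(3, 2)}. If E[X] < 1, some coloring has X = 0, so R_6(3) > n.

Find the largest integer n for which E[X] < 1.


We need C(n, 3) · 6^{1 − 3} < 1, i.e. C(n, 3) < 6^{3 − 1} = 36.
Check values of n near the boundary:
  n = 4: C(4, 3) = 4; 4 < 36? YES
  n = 5: C(5, 3) = 10; 10 < 36? YES
  n = 6: C(6, 3) = 20; 20 < 36? YES
  n = 7: C(7, 3) = 35; 35 < 36? YES
  n = 8: C(8, 3) = 56; 56 < 36? NO
  n = 9: C(9, 3) = 84; 84 < 36? NO
The largest n with C(n, 3) < 36 is n = 7 (where E[X] = 35/36 ≈ 0.97222). Hence R_6(3) > 7, i.e. R_6(3) ≥ 8.

Largest n = 7; hence R_6(3) > 7.


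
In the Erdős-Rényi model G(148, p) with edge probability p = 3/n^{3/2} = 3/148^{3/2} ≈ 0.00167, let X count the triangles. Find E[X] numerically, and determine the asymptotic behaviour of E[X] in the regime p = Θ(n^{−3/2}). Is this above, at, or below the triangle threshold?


Number of potential triangles: C(148, 3) = 529396.
Each occurs with probability p³ ≈ (0.00167)³ ≈ 4.62579e-09.
By linearity: E[X] = C(148, 3)·p³ ≈ 529396 · 4.62579e-09 ≈ 0.002.
Since α = 3/2 > 1, p = c/n^{3/2} = o(1/n) is below the triangle threshold p ~ 1/n. Asymptotically E[X] ~ (c³/6)·n^{3(1−α)} = (3³/6)·n^{-1.5} → 0, so by Markov's inequality G has no triangles w.h.p.

E[X] ≈ 0.002; in regime p = Θ(1/n^{3/2}) E[X] tends to 0 (below the triangle threshold p ~ 1/n).


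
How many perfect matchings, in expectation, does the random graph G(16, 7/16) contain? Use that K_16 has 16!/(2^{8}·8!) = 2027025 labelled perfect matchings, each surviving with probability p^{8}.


K_16 has 16!/(2^{8}·8!) = 2027025 labelled perfect matchings.
For each such perfect matching H, let X_H = 1 if all 8 edges of H are present in G. Then P[X_H = 1] = p^{8} = (7/16)^{8} = 5764801/4294967296.
By linearity: E[X] = Σ_H E[X_H] = 2027025 · p^{8} = 2027025 · 5764801/4294967296 = 11685395747025/4294967296.
Numerically: E[X] ≈ 2720.7.

E[X] = 2027025 · (7/16)^{8} = 11685395747025/4294967296 ≈ 2720.7.


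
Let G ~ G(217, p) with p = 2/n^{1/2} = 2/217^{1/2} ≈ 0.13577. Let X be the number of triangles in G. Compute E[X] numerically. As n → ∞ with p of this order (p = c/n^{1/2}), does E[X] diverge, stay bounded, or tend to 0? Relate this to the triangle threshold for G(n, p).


Number of potential triangles: C(217, 3) = 1679580.
Each occurs with probability p³ ≈ (0.13577)³ ≈ 2.5026516e-03.
By linearity: E[X] = C(217, 3)·p³ ≈ 1679580 · 2.5026516e-03 ≈ 4203.40349.
Since α = 1/2 < 1, p = c/n^{1/2} ≫ 1/n is above the triangle threshold p ~ 1/n. Asymptotically E[X] ~ (c³/6)·n^{3(1−α)} = (2³/6)·n^{1.5} → ∞; triangles are abundant w.h.p.

E[X] ≈ 4203.40349; in regime p = Θ(1/n^{1/2}) E[X] diverges (above the triangle threshold p ~ 1/n).


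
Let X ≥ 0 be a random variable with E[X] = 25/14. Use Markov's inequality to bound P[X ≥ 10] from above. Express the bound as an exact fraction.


μ = E[X] = 25/14, a = 10.
Markov: P[X ≥ 10] ≤ μ/a = (25/14)/10 = 5/28.
Numerically: ≈ 0.17857.
(Since a = 10 > μ = 1.78571, the bound 5/28 is < 1 and informative.)

P[X ≥ 10] ≤ 5/28 ≈ 0.17857.


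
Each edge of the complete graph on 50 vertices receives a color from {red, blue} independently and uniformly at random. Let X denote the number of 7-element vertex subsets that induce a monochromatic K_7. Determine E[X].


Let X = Σ_S X_S over the C(50, 7) = 99884400 subsets S of size 7, where X_S = 1 if the K_7 on S is monochromatic.
For a fixed S, the K_7 on S has C(7, 2) = 21 edges. P[all 21 edges red] = (1/2)^21, and likewise for blue, so P[monochromatic] = 2·(1/2)^21 = 2^{1 − 21} = 1/1048576.
Summing: E[X] = C(50, 7) · 2^{1 − 21} = 99884400 · 1/1048576 = 6242775/65536.
Numerically: E[X] ≈ 95.257187.

E[X] = C(50,7)·2^(1−C(7,2)) = 6242775/65536 ≈ 95.257187.


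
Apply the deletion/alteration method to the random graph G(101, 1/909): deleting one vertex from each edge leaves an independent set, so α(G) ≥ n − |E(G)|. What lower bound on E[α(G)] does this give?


E[|E(G)|] = C(101, 2)·p = 5050 · (1/909) = 50/9.
E[α(G)] ≥ n − E[|E(G)|] = 101 − 50/9 = 859/9.
Numerically: ≈ 95.4444.
(This is only a lower bound; the true E[α(G)] may be larger.)

E[α(G)] ≥ 859/9 ≈ 95.4444.


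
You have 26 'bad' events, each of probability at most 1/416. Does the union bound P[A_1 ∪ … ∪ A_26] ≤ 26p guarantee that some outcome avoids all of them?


Union bound: P[∪_{i=1}^{26} A_i] ≤ Σ_i P[A_i] ≤ 26·p = 26·(1/416) = 1/16.
Numerically: 1/16 ≈ 0.06250.
Is 1/16 < 1? YES.
Since P[∪ A_i] ≤ 1/16 < 1, the complement has P[∩ A_i^c] ≥ 1 − 1/16 = 15/16 > 0, so some outcome avoids every A_i.

26·p = 1/16 ≈ 0.06250; existence CERTIFIED by the union bound.


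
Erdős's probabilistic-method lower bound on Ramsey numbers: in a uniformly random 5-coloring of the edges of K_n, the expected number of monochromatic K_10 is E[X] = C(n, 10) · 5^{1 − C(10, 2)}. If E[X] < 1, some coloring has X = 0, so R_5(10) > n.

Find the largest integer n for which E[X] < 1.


We need C(n, 10) · 5^{1 − 45} < 1, i.e. C(n, 10) < 5^{45 − 1} = 5684341886080801486968994140625.
Check values of n near the boundary:
  n = 5389: C(5389, 10) = 5645340767466558997768874792926; 5645340767466558997768874792926 < 5684341886080801486968994140625? YES
  n = 5390: C(5390, 10) = 5655833965919099070255434039753; 5655833965919099070255434039753 < 5684341886080801486968994140625? YES
  n = 5391: C(5391, 10) = 5666344714787188828795213697883; 5666344714787188828795213697883 < 5684341886080801486968994140625? YES
  n = 5392: C(5392, 10) = 5676873040158402483252283957448; 5676873040158402483252283957448 < 5684341886080801486968994140625? YES
  n = 5393: C(5393, 10) = 5687418968154238267170642278008; 5687418968154238267170642278008 < 5684341886080801486968994140625? NO
  n = 5394: C(5394, 10) = 5697982524930156243149785372878; 5697982524930156243149785372878 < 5684341886080801486968994140625? NO
  n = 5395: C(5395, 10) = 5708563736675616143322765475706; 5708563736675616143322765475706 < 5684341886080801486968994140625? NO
The largest n with C(n, 10) < 5684341886080801486968994140625 is n = 5392 (where E[X] = 5676873040158402483252283957448/5684341886080801486968994140625 ≈ 0.999). Hence R_5(10) > 5392, i.e. R_5(10) ≥ 5393.

Largest n = 5392; hence R_5(10) > 5392.


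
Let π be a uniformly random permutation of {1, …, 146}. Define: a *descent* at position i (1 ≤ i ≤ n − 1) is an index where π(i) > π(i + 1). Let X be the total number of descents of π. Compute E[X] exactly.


Write X = Σ X_I over i = 1, …, 145, with X_I the indicator of one descent.
There are 145 indicators.
For each fixed i, the pair (π(i), π(i+1)) is a uniformly random ordered pair of distinct values from {1, …, 146}; by symmetry P[π(i) > π(i+1)] = 1/2.
By linearity: E[X] = 145 · (1/2) = (146 − 1) · (1/2) = 145/2 ≈ 72.50000.

E[X] = 145/2 = 72.50000.


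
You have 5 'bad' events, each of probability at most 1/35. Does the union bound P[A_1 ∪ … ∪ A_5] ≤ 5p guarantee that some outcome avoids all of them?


Union bound: P[∪_{i=1}^{5} A_i] ≤ Σ_i P[A_i] ≤ 5·p = 5·(1/35) = 1/7.
Numerically: 1/7 ≈ 0.143.
Is 1/7 < 1? YES.
Since P[∪ A_i] ≤ 1/7 < 1, the complement has P[∩ A_i^c] ≥ 1 − 1/7 = 6/7 > 0, so some outcome avoids every A_i.

5·p = 1/7 ≈ 0.143; existence CERTIFIED by the union bound.


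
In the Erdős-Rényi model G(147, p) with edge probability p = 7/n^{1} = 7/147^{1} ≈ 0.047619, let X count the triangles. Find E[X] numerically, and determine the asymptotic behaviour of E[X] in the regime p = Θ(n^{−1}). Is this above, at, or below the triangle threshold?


Number of potential triangles: C(147, 3) = 518665.
Each occurs with probability p³ ≈ (0.047619)³ ≈ 1.0797970e-04.
By linearity: E[X] = C(147, 3)·p³ ≈ 518665 · 1.0797970e-04 ≈ 56.00529.
Here α = 1, so p = 7/n is exactly at the triangle threshold p ~ 1/n. Asymptotically E[X] → c³/6 = 7³/6 = 343/6 ≈ 57.16667, a bounded constant. In this regime the triangle count is asymptotically Poisson(c³/6).

E[X] ≈ 56.00529; in regime p = Θ(1/n^{1}) E[X] stays bounded (at the triangle threshold p ~ 1/n).


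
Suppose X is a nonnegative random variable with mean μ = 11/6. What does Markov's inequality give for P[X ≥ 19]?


μ = E[X] = 11/6, a = 19.
Markov: P[X ≥ 19] ≤ μ/a = (11/6)/19 = 11/114.
Numerically: ≈ 0.096.
(Since a = 19 > μ = 1.833, the bound 11/114 is < 1 and informative.)

P[X ≥ 19] ≤ 11/114 ≈ 0.096.


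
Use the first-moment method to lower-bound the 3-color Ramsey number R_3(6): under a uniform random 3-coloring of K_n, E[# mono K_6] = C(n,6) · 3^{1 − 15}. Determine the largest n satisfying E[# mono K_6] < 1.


We need C(n, 6) · 3^{1 − 15} < 1, i.e. C(n, 6) < 3^{15 − 1} = 4782969.
Check values of n near the boundary:
  n = 37: C(37, 6) = 2324784; 2324784 < 4782969? YES
  n = 38: C(38, 6) = 2760681; 2760681 < 4782969? YES
  n = 39: C(39, 6) = 3262623; 3262623 < 4782969? YES
  n = 40: C(40, 6) = 3838380; 3838380 < 4782969? YES
  n = 41: C(41, 6) = 4496388; 4496388 < 4782969? YES
  n = 42: C(42, 6) = 5245786; 5245786 < 4782969? NO
  n = 43: C(43, 6) = 6096454; 6096454 < 4782969? NO
  n = 44: C(44, 6) = 7059052; 7059052 < 4782969? NO
The largest n with C(n, 6) < 4782969 is n = 41 (where E[X] = 1498796/1594323 ≈ 0.9400830). Hence R_3(6) > 41, i.e. R_3(6) ≥ 42.

Largest n = 41; hence R_3(6) > 41.


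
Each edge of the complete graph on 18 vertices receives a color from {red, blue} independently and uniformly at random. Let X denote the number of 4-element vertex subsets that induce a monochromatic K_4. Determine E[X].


Let X = Σ_S X_S over the C(18, 4) = 3060 subsets S of size 4, where X_S = 1 if the K_4 on S is monochromatic.
For a fixed S, the K_4 on S has C(4, 2) = 6 edges. P[all 6 edges red] = (1/2)^6, and likewise for blue, so P[monochromatic] = 2·(1/2)^6 = 2^{1 − 6} = 1/32.
Summing: E[X] = C(18, 4) · 2^{1 − 6} = 3060 · 1/32 = 765/8.
Numerically: E[X] ≈ 95.6250.

E[X] = C(18,4)·2^(1−C(4,2)) = 765/8 ≈ 95.6250.


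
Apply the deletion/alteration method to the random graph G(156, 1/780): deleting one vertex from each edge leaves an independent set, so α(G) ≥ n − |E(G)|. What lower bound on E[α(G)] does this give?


E[|E(G)|] = C(156, 2)·p = 12090 · (1/780) = 31/2.
E[α(G)] ≥ n − E[|E(G)|] = 156 − 31/2 = 281/2.
Numerically: ≈ 140.50000.
(This is only a lower bound; the true E[α(G)] may be larger.)

E[α(G)] ≥ 281/2 ≈ 140.50000.


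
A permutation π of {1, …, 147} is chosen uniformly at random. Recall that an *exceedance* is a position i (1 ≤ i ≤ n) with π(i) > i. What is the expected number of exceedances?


Write X = Σ_{i=1}^{147} X_i, where X_i = 1_{π(i) > i}.
For each fixed i, π(i) is uniform over {1, …, 147} (marginal of a uniform permutation), so P[π(i) > i] = (n − i)/n. Summing: Σ_{i=1}^{147} (n − i)/n = (0 + 1 + … + 146)/147 = 147(147 − 1)/(2·147) = (147 − 1)/2.
Hence E[X] = Σ_{i=1}^{147} (147 − i)/147 = 73 ≈ 73.00000.

E[X] = 73 = 73.00000.


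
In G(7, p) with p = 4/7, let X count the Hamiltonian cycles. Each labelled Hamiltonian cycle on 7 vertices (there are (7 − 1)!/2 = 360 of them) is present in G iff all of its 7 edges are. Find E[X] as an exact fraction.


K_7 has (7 − 1)!/2 = 360 labelled Hamiltonian cycles.
For each such Hamiltonian cycle H, let X_H = 1 if all 7 edges of H are present in G. Then P[X_H = 1] = p^{7} = (4/7)^{7} = 16384/823543.
By linearity: E[X] = Σ_H E[X_H] = 360 · p^{7} = 360 · 16384/823543 = 5898240/823543.
Numerically: E[X] ≈ 7.16203.

E[X] = 360 · (4/7)^{7} = 5898240/823543 ≈ 7.16203.


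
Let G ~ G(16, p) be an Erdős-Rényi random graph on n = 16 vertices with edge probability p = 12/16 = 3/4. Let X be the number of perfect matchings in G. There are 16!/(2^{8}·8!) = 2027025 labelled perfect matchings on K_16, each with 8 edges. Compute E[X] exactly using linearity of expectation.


K_16 has 16!/(2^{8}·8!) = 2027025 labelled perfect matchings.
For each such perfect matching H, let X_H = 1 if all 8 edges of H are present in G. Then P[X_H = 1] = p^{8} = (3/4)^{8} = 6561/65536.
By linearity: E[X] = Σ_H E[X_H] = 2027025 · p^{8} = 2027025 · 6561/65536 = 13299311025/65536.
Numerically: E[X] ≈ 2.03e+05.

E[X] = 2027025 · (3/4)^{8} = 13299311025/65536 ≈ 2.03e+05.


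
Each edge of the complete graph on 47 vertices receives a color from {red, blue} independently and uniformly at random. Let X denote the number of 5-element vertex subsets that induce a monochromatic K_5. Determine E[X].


Let X = Σ_S X_S over the C(47, 5) = 1533939 subsets S of size 5, where X_S = 1 if the K_5 on S is monochromatic.
For a fixed S, the K_5 on S has C(5, 2) = 10 edges. P[all 10 edges red] = (1/2)^10, and likewise for blue, so P[monochromatic] = 2·(1/2)^10 = 2^{1 − 10} = 1/512.
Summing: E[X] = C(47, 5) · 2^{1 − 10} = 1533939 · 1/512 = 1533939/512.
Numerically: E[X] ≈ 2995.975.

E[X] = C(47,5)·2^(1−C(5,2)) = 1533939/512 ≈ 2995.975.


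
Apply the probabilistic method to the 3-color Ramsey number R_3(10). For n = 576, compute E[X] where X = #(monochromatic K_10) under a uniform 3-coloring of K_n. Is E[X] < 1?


E[X] = C(576, 10) · 3^{1 − 45} = 1024104945306307344480 · 3^{−44} = 1024104945306307344480/984770902183611232881.
As a reduced fraction: E[X] = 12643270929707498080/12157665459056928801 ≈ 1.0399423.
Is E[X] < 1? NO.
Since E[X] ≥ 1, the first-moment bound is inconclusive at n = 576; it does NOT by itself certify R_3(10) > 576.

E[X] = 12643270929707498080/12157665459056928801 ≈ 1.0399423; E[X] ≥ 1; first-moment method inconclusive here.


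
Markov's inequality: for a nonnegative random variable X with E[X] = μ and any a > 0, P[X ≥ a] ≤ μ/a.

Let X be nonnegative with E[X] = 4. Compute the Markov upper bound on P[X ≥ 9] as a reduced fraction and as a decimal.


μ = E[X] = 4, a = 9.
Markov: P[X ≥ 9] ≤ μ/a = (4)/9 = 4/9.
Numerically: ≈ 0.444444.
(Since a = 9 > μ = 4.000000, the bound 4/9 is < 1 and informative.)

P[X ≥ 9] ≤ 4/9 ≈ 0.444444.


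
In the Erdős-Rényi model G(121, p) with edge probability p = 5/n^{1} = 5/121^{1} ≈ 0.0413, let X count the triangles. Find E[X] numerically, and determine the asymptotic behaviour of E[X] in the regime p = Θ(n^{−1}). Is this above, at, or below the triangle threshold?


Number of potential triangles: C(121, 3) = 287980.
Each occurs with probability p³ ≈ (0.0413)³ ≈ 7.05592e-05.
By linearity: E[X] = C(121, 3)·p³ ≈ 287980 · 7.05592e-05 ≈ 20.320.
Here α = 1, so p = 5/n is exactly at the triangle threshold p ~ 1/n. Asymptotically E[X] → c³/6 = 5³/6 = 125/6 ≈ 20.833, a bounded constant. In this regime the triangle count is asymptotically Poisson(c³/6).

E[X] ≈ 20.320; in regime p = Θ(1/n^{1}) E[X] stays bounded (at the triangle threshold p ~ 1/n).


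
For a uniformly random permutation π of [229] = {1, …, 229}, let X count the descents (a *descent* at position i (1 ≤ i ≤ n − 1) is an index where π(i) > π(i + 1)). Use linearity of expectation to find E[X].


Write X = Σ X_I over i = 1, …, 228, with X_I the indicator of one descent.
There are 228 indicators.
For each fixed i, the pair (π(i), π(i+1)) is a uniformly random ordered pair of distinct values from {1, …, 229}; by symmetry P[π(i) > π(i+1)] = 1/2.
By linearity: E[X] = 228 · (1/2) = (229 − 1) · (1/2) = 114 ≈ 114.00000.

E[X] = 114 = 114.00000.


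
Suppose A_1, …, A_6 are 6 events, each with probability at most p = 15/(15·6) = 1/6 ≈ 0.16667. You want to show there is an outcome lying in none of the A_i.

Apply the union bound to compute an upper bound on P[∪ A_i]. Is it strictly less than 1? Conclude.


Union bound: P[∪_{i=1}^{6} A_i] ≤ Σ_i P[A_i] ≤ 6·p = 6·(1/6) = 1.
Numerically: 1 ≈ 1.00000.
Is 1 < 1? NO.
Since the bound 1 is ≥ 1, the union bound is uninformative here; it does NOT by itself certify existence.

6·p = 1 ≈ 1.00000; existence NOT certified by the union bound.


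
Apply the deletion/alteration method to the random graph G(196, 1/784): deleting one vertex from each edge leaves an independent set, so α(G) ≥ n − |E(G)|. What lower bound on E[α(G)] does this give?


E[|E(G)|] = C(196, 2)·p = 19110 · (1/784) = 195/8.
E[α(G)] ≥ n − E[|E(G)|] = 196 − 195/8 = 1373/8.
Numerically: ≈ 171.625.
(This is only a lower bound; the true E[α(G)] may be larger.)

E[α(G)] ≥ 1373/8 ≈ 171.625.


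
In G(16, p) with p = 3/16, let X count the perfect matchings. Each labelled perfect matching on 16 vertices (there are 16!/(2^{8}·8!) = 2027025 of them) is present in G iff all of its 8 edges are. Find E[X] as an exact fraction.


K_16 has 16!/(2^{8}·8!) = 2027025 labelled perfect matchings.
For each such perfect matching H, let X_H = 1 if all 8 edges of H are present in G. Then P[X_H = 1] = p^{8} = (3/16)^{8} = 6561/4294967296.
By linearity of expectation: E[X] = Σ_H E[X_H] = 2027025 · p^{8} = 2027025 · 6561/4294967296 = 13299311025/4294967296.
Numerically: E[X] ≈ 3.0965.

E[X] = 2027025 · (3/16)^{8} = 13299311025/4294967296 ≈ 3.0965.


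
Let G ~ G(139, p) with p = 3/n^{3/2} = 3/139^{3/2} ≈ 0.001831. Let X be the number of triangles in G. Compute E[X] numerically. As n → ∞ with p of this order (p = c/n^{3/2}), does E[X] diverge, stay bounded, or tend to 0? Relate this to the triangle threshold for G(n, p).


Number of potential triangles: C(139, 3) = 437989.
Each occurs with probability p³ ≈ (0.001831)³ ≈ 6.134754e-09.
By linearity: E[X] = C(139, 3)·p³ ≈ 437989 · 6.134754e-09 ≈ 0.0027.
Since α = 3/2 > 1, p = c/n^{3/2} = o(1/n) is below the triangle threshold p ~ 1/n. Asymptotically E[X] ~ (c³/6)·n^{3(1−α)} = (3³/6)·n^{-1.5} → 0, so by Markov's inequality G has no triangles w.h.p.

E[X] ≈ 0.0027; in regime p = Θ(1/n^{3/2}) E[X] tends to 0 (below the triangle threshold p ~ 1/n).


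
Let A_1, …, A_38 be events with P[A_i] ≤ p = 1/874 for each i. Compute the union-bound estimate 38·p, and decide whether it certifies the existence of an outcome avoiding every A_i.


Union bound: P[∪_{i=1}^{38} A_i] ≤ Σ_i P[A_i] ≤ 38·p = 38·(1/874) = 1/23.
Numerically: 1/23 ≈ 0.043478.
Is 1/23 < 1? YES.
Since P[∪ A_i] ≤ 1/23 < 1, the complement has P[∩ A_i^c] ≥ 1 − 1/23 = 22/23 > 0, so some outcome avoids every A_i.

38·p = 1/23 ≈ 0.043478; existence CERTIFIED by the union bound.


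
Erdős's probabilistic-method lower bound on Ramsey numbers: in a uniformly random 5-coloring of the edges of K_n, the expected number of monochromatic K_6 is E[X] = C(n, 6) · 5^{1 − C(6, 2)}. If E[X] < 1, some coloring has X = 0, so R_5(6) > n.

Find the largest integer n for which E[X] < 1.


We need C(n, 6) · 5^{1 − 15} < 1, i.e. C(n, 6) < 5^{15 − 1} = 6103515625.
Check values of n near the boundary:
  n = 126: C(126, 6) = 4925156775; 4925156775 < 6103515625? YES
  n = 127: C(127, 6) = 5169379425; 5169379425 < 6103515625? YES
  n = 128: C(128, 6) = 5423611200; 5423611200 < 6103515625? YES
  n = 129: C(129, 6) = 5688177600; 5688177600 < 6103515625? YES
  n = 130: C(130, 6) = 5963412000; 5963412000 < 6103515625? YES
  n = 131: C(131, 6) = 6249655776; 6249655776 < 6103515625? NO
  n = 132: C(132, 6) = 6547258432; 6547258432 < 6103515625? NO
  n = 133: C(133, 6) = 6856577728; 6856577728 < 6103515625? NO
The largest n with C(n, 6) < 6103515625 is n = 130 (where E[X] = 47707296/48828125 ≈ 0.97705). Hence R_5(6) > 130, i.e. R_5(6) ≥ 131.

Largest n = 130; hence R_5(6) > 130.


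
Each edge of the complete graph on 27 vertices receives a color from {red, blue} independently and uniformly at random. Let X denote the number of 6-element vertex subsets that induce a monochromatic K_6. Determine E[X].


Let X = Σ_S X_S over the C(27, 6) = 296010 subsets S of size 6, where X_S = 1 if the K_6 on S is monochromatic.
For a fixed S, the K_6 on S has C(6, 2) = 15 edges. P[all 15 edges red] = (1/2)^15, and likewise for blue, so P[monochromatic] = 2·(1/2)^15 = 2^{1 − 15} = 1/16384.
By linearity of expectation: E[X] = C(27, 6) · 2^{1 − 15} = 296010 · 1/16384 = 148005/8192.
Numerically: E[X] ≈ 18.067.

E[X] = C(27,6)·2^(1−C(6,2)) = 148005/8192 ≈ 18.067.


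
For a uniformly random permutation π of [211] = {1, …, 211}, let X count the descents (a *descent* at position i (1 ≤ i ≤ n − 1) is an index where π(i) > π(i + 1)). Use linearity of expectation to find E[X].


Write X = Σ X_I over i = 1, …, 210, with X_I the indicator of one descent.
There are 210 indicators.
For each fixed i, the pair (π(i), π(i+1)) is a uniformly random ordered pair of distinct values from {1, …, 211}; by symmetry P[π(i) > π(i+1)] = 1/2.
By linearity: E[X] = 210 · (1/2) = (211 − 1) · (1/2) = 105 ≈ 105.00000.

E[X] = 105 = 105.00000.


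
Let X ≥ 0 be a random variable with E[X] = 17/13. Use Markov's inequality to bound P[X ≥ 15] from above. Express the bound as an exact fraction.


μ = E[X] = 17/13, a = 15.
Markov: P[X ≥ 15] ≤ μ/a = (17/13)/15 = 17/195.
Numerically: ≈ 0.087.
(Since a = 15 > μ = 1.308, the bound 17/195 is < 1 and informative.)

P[X ≥ 15] ≤ 17/195 ≈ 0.087.


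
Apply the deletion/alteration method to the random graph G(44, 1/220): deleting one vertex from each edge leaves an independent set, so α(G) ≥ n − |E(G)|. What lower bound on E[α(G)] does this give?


E[|E(G)|] = C(44, 2)·p = 946 · (1/220) = 43/10.
E[α(G)] ≥ n − E[|E(G)|] = 44 − 43/10 = 397/10.
Numerically: ≈ 39.70000.
(This is only a lower bound; the true E[α(G)] may be larger.)

E[α(G)] ≥ 397/10 ≈ 39.70000.


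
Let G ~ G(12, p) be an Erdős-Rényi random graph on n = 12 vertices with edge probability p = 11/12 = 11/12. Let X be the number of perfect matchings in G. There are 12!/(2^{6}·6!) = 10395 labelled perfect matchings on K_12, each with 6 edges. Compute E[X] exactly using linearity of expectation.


K_12 has 12!/(2^{6}·6!) = 10395 labelled perfect matchings.
For each such perfect matching H, let X_H = 1 if all 6 edges of H are present in G. Then P[X_H = 1] = p^{6} = (11/12)^{6} = 1771561/2985984.
Summing the indicators: E[X] = Σ_H E[X_H] = 10395 · p^{6} = 10395 · 1771561/2985984 = 682050985/110592.
Numerically: E[X] ≈ 6167.27.

E[X] = 10395 · (11/12)^{6} = 682050985/110592 ≈ 6167.27.


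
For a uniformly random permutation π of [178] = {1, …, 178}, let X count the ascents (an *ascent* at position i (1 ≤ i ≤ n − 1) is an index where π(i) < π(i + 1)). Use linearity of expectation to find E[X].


Write X = Σ X_I over i = 1, …, 177, with X_I the indicator of one ascent.
There are 177 indicators.
For each fixed i, the pair (π(i), π(i+1)) is a uniformly random ordered pair of distinct values from {1, …, 178}; by symmetry P[π(i) < π(i+1)] = 1/2.
By linearity: E[X] = 177 · (1/2) = (178 − 1) · (1/2) = 177/2 ≈ 88.50000.

E[X] = 177/2 = 88.50000.


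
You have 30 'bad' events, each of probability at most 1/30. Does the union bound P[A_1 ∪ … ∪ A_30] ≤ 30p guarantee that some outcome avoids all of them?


Union bound: P[∪_{i=1}^{30} A_i] ≤ Σ_i P[A_i] ≤ 30·p = 30·(1/30) = 1.
Numerically: 1 ≈ 1.0000000.
Is 1 < 1? NO.
Since the bound 1 is ≥ 1, the union bound is uninformative here; it does NOT by itself certify existence.

30·p = 1 ≈ 1.0000000; existence NOT certified by the union bound.


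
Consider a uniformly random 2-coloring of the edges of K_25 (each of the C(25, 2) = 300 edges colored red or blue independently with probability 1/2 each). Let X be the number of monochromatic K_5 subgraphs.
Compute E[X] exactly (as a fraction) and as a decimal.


Let X = Σ_S X_S over the C(25, 5) = 53130 subsets S of size 5, where X_S = 1 if the K_5 on S is monochromatic.
For a fixed S, the K_5 on S has C(5, 2) = 10 edges. P[all 10 edges red] = (1/2)^10, and likewise for blue, so P[monochromatic] = 2·(1/2)^10 = 2^{1 − 10} = 1/512.
Summing: E[X] = C(25, 5) · 2^{1 − 10} = 53130 · 1/512 = 26565/256.
Numerically: E[X] ≈ 103.770.

E[X] = C(25,5)·2^(1−C(5,2)) = 26565/256 ≈ 103.770.
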